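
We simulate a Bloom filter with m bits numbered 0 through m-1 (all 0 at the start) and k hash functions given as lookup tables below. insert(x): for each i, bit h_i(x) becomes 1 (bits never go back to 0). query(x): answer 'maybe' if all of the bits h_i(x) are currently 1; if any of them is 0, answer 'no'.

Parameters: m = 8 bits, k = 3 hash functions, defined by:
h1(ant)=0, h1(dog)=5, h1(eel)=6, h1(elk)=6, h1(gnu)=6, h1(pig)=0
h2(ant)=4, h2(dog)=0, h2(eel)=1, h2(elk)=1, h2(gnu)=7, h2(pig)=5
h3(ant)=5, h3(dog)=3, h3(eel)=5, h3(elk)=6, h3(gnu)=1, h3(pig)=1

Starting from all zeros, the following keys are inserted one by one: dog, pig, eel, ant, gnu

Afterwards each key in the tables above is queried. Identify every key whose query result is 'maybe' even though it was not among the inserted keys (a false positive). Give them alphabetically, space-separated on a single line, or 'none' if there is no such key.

Start: bits=00000000
After insert 'dog': sets bits 0 3 5 -> bits=10010100
After insert 'pig': sets bits 0 1 5 -> bits=11010100
After insert 'eel': sets bits 1 5 6 -> bits=11010110
After insert 'ant': sets bits 0 4 5 -> bits=11011110
After insert 'gnu': sets bits 1 6 7 -> bits=11011111
Not inserted: elk — query each against bits=11011111:
query elk: checks bit1=1, bit6=1 (all 1) -> maybe => FALSE POSITIVE
False positives (alphabetical): elk

Answer: elk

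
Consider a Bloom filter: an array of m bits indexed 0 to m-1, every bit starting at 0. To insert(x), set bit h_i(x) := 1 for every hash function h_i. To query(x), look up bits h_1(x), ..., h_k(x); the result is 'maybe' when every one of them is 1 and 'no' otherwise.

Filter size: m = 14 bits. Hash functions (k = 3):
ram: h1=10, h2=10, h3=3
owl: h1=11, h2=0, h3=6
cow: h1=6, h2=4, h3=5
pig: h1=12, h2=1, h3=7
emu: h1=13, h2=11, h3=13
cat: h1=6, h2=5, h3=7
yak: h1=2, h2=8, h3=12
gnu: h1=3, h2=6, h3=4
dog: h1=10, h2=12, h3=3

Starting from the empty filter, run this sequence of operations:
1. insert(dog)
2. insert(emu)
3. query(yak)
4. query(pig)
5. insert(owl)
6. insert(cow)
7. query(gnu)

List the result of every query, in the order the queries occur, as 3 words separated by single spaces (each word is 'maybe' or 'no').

Start: bits=00000000000000
Op 1: insert dog -> sets bits 3 10 12 -> bits=00010000001010
Op 2: insert emu -> sets bits 11 13 -> bits=00010000001111
Op 3: query yak -> checks bit2=0, bit8=0, bit12=1 (has a 0) -> no
Op 4: query pig -> checks bit1=0, bit7=0, bit12=1 (has a 0) -> no
Op 5: insert owl -> sets bits 0 6 11 -> bits=10010010001111
Op 6: insert cow -> sets bits 4 5 6 -> bits=10011110001111
Op 7: query gnu -> checks bit3=1, bit4=1, bit6=1 (all 1) -> maybe
Query results in order: no no maybe

Answer: no no maybe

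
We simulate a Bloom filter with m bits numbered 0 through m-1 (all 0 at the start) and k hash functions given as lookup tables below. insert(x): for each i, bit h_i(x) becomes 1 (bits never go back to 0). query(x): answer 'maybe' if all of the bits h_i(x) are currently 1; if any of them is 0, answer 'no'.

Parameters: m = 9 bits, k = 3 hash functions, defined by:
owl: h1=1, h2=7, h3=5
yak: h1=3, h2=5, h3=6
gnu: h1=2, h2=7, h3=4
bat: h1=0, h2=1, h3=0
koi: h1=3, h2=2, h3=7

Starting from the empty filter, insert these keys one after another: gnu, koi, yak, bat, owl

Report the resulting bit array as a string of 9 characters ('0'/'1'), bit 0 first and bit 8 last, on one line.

Answer: 111111110

Derivation:
Start: bits=000000000
After insert 'gnu': sets bits 2 4 7 -> bits=001010010
After insert 'koi': sets bits 2 3 7 -> bits=001110010
After insert 'yak': sets bits 3 5 6 -> bits=001111110
After insert 'bat': sets bits 0 1 -> bits=111111110
After insert 'owl': sets bits 1 5 7 -> bits=111111110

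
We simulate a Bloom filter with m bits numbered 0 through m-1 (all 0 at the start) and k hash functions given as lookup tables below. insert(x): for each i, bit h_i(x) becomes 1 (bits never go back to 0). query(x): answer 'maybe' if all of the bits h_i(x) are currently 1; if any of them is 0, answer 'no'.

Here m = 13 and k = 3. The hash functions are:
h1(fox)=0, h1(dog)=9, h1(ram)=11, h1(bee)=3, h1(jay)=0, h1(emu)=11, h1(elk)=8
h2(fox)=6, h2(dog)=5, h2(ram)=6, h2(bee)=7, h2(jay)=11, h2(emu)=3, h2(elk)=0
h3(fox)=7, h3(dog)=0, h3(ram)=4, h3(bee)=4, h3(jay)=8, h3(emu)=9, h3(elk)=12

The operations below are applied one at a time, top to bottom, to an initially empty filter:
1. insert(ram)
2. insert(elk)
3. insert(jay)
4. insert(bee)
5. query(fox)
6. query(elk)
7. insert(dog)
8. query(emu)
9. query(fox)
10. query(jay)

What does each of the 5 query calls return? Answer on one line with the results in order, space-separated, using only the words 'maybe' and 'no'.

Start: bits=0000000000000
Op 1: insert ram -> sets bits 4 6 11 -> bits=0000101000010
Op 2: insert elk -> sets bits 0 8 12 -> bits=1000101010011
Op 3: insert jay -> sets bits 0 8 11 -> bits=1000101010011
Op 4: insert bee -> sets bits 3 4 7 -> bits=1001101110011
Op 5: query fox -> checks bit0=1, bit6=1, bit7=1 (all 1) -> maybe
Op 6: query elk -> checks bit0=1, bit8=1, bit12=1 (all 1) -> maybe
Op 7: insert dog -> sets bits 0 5 9 -> bits=1001111111011
Op 8: query emu -> checks bit3=1, bit9=1, bit11=1 (all 1) -> maybe
Op 9: query fox -> checks bit0=1, bit6=1, bit7=1 (all 1) -> maybe
Op 10: query jay -> checks bit0=1, bit8=1, bit11=1 (all 1) -> maybe
Query results in order: maybe maybe maybe maybe maybe

Answer: maybe maybe maybe maybe maybe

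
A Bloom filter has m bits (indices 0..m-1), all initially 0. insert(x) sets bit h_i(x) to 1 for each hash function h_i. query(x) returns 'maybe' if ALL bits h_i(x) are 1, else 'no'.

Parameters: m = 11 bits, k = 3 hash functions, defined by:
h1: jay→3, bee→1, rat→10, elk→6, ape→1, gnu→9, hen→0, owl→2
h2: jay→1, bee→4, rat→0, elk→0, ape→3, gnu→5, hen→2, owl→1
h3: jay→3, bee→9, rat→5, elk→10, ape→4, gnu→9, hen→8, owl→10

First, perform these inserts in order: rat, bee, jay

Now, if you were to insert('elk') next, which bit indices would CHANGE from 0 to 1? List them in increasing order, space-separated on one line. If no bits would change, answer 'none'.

Answer: 6

Derivation:
Start: bits=00000000000
After insert 'rat': sets bits 0 5 10 -> bits=10000100001
After insert 'bee': sets bits 1 4 9 -> bits=11001100011
After insert 'jay': sets bits 1 3 -> bits=11011100011
insert 'elk' would touch bits 0 6 10; currently bit0=1, bit6=0, bit10=1
Bits that are 0 among those (would change 0->1): 6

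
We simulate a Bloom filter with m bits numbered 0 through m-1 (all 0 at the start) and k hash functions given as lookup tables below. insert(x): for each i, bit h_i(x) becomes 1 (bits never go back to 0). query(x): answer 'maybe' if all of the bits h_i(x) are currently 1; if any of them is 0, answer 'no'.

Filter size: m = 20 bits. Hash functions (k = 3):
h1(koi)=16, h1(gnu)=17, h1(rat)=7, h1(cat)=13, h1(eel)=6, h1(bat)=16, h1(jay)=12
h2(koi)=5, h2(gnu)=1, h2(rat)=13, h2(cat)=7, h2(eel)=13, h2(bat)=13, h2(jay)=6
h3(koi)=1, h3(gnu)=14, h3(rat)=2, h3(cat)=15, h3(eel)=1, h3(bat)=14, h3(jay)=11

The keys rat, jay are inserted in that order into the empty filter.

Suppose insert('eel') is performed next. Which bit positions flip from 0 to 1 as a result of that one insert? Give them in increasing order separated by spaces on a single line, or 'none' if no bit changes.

Start: bits=00000000000000000000
After insert 'rat': sets bits 2 7 13 -> bits=00100001000001000000
After insert 'jay': sets bits 6 11 12 -> bits=00100011000111000000
insert 'eel' would touch bits 1 6 13; currently bit1=0, bit6=1, bit13=1
Bits that are 0 among those (would change 0->1): 1

Answer: 1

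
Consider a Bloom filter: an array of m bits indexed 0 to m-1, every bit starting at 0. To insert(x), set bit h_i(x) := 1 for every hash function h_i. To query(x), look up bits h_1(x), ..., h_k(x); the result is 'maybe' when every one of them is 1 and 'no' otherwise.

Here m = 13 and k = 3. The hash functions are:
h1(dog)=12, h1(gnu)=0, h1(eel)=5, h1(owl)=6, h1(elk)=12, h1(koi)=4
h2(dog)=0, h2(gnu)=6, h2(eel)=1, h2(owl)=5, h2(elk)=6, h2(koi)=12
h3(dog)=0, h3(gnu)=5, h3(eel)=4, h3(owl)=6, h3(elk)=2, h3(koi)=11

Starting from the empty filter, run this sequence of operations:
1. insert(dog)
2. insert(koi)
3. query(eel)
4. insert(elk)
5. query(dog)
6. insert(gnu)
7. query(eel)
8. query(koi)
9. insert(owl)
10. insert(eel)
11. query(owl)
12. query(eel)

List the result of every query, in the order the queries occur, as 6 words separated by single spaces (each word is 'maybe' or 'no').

Answer: no maybe no maybe maybe maybe

Derivation:
Start: bits=0000000000000
Op 1: insert dog -> sets bits 0 12 -> bits=1000000000001
Op 2: insert koi -> sets bits 4 11 12 -> bits=1000100000011
Op 3: query eel -> checks bit1=0, bit4=1, bit5=0 (has a 0) -> no
Op 4: insert elk -> sets bits 2 6 12 -> bits=1010101000011
Op 5: query dog -> checks bit0=1, bit12=1 (all 1) -> maybe
Op 6: insert gnu -> sets bits 0 5 6 -> bits=1010111000011
Op 7: query eel -> checks bit1=0, bit4=1, bit5=1 (has a 0) -> no
Op 8: query koi -> checks bit4=1, bit11=1, bit12=1 (all 1) -> maybe
Op 9: insert owl -> sets bits 5 6 -> bits=1010111000011
Op 10: insert eel -> sets bits 1 4 5 -> bits=1110111000011
Op 11: query owl -> checks bit5=1, bit6=1 (all 1) -> maybe
Op 12: query eel -> checks bit1=1, bit4=1, bit5=1 (all 1) -> maybe
Query results in order: no maybe no maybe maybe maybe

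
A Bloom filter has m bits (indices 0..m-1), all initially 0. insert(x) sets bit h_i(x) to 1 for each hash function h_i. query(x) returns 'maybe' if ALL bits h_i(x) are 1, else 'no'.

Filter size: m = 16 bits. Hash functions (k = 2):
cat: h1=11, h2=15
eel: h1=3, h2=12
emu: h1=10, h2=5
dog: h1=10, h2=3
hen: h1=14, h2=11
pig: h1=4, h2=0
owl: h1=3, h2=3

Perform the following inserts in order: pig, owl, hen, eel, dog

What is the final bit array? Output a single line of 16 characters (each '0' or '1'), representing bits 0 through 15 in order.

Start: bits=0000000000000000
After insert 'pig': sets bits 0 4 -> bits=1000100000000000
After insert 'owl': sets bits 3 -> bits=1001100000000000
After insert 'hen': sets bits 11 14 -> bits=1001100000010010
After insert 'eel': sets bits 3 12 -> bits=1001100000011010
After insert 'dog': sets bits 3 10 -> bits=1001100000111010

Answer: 1001100000111010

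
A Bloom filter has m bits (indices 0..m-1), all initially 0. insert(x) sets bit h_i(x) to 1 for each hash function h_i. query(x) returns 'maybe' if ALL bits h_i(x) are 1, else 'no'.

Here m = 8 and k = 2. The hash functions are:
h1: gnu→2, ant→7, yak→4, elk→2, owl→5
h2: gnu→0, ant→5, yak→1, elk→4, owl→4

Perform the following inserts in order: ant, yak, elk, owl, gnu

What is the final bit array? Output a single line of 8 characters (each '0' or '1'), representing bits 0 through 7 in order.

Answer: 11101101

Derivation:
Start: bits=00000000
After insert 'ant': sets bits 5 7 -> bits=00000101
After insert 'yak': sets bits 1 4 -> bits=01001101
After insert 'elk': sets bits 2 4 -> bits=01101101
After insert 'owl': sets bits 4 5 -> bits=01101101
After insert 'gnu': sets bits 0 2 -> bits=11101101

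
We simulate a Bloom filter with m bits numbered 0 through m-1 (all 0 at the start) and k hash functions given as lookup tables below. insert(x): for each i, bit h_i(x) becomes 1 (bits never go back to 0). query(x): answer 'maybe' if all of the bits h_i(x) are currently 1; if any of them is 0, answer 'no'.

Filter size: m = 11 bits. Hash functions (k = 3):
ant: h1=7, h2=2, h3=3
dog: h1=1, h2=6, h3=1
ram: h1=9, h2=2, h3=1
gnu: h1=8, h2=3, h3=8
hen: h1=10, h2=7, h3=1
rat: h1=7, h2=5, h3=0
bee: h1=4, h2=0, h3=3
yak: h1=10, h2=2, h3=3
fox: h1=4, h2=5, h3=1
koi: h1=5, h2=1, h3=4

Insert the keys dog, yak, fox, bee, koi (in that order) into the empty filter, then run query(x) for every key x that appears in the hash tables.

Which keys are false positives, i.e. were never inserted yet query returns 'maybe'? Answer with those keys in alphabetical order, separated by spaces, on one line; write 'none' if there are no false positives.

Start: bits=00000000000
After insert 'dog': sets bits 1 6 -> bits=01000010000
After insert 'yak': sets bits 2 3 10 -> bits=01110010001
After insert 'fox': sets bits 1 4 5 -> bits=01111110001
After insert 'bee': sets bits 0 3 4 -> bits=11111110001
After insert 'koi': sets bits 1 4 5 -> bits=11111110001
Not inserted: ant gnu hen ram rat — query each against bits=11111110001:
query ant: checks bit2=1, bit3=1, bit7=0 (has a 0) -> no => not a false positive
query gnu: checks bit3=1, bit8=0 (has a 0) -> no => not a false positive
query hen: checks bit1=1, bit7=0, bit10=1 (has a 0) -> no => not a false positive
query ram: checks bit1=1, bit2=1, bit9=0 (has a 0) -> no => not a false positive
query rat: checks bit0=1, bit5=1, bit7=0 (has a 0) -> no => not a false positive
False positives (alphabetical): none

Answer: none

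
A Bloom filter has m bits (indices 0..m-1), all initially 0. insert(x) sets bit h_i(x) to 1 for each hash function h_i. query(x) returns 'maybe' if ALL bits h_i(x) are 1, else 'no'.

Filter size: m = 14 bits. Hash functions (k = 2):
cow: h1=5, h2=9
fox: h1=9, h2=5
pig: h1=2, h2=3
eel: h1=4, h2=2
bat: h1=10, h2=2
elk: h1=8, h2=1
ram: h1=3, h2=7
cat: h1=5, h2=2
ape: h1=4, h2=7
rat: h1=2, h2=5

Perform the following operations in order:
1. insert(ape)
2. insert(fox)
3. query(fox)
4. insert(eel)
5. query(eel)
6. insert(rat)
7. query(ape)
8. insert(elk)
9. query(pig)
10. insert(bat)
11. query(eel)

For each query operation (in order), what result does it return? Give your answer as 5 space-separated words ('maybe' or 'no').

Answer: maybe maybe maybe no maybe

Derivation:
Start: bits=00000000000000
Op 1: insert ape -> sets bits 4 7 -> bits=00001001000000
Op 2: insert fox -> sets bits 5 9 -> bits=00001101010000
Op 3: query fox -> checks bit5=1, bit9=1 (all 1) -> maybe
Op 4: insert eel -> sets bits 2 4 -> bits=00101101010000
Op 5: query eel -> checks bit2=1, bit4=1 (all 1) -> maybe
Op 6: insert rat -> sets bits 2 5 -> bits=00101101010000
Op 7: query ape -> checks bit4=1, bit7=1 (all 1) -> maybe
Op 8: insert elk -> sets bits 1 8 -> bits=01101101110000
Op 9: query pig -> checks bit2=1, bit3=0 (has a 0) -> no
Op 10: insert bat -> sets bits 2 10 -> bits=01101101111000
Op 11: query eel -> checks bit2=1, bit4=1 (all 1) -> maybe
Query results in order: maybe maybe maybe no maybe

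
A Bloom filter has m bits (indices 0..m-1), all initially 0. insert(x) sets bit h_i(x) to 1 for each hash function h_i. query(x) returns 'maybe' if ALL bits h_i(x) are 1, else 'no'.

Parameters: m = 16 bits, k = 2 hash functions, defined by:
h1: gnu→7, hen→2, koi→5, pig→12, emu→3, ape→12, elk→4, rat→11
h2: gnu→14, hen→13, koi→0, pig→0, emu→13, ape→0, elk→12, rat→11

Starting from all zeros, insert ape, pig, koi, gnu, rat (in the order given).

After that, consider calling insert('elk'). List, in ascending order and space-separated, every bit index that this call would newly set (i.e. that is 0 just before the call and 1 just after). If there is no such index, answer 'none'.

Answer: 4

Derivation:
Start: bits=0000000000000000
After insert 'ape': sets bits 0 12 -> bits=1000000000001000
After insert 'pig': sets bits 0 12 -> bits=1000000000001000
After insert 'koi': sets bits 0 5 -> bits=1000010000001000
After insert 'gnu': sets bits 7 14 -> bits=1000010100001010
After insert 'rat': sets bits 11 -> bits=1000010100011010
insert 'elk' would touch bits 4 12; currently bit4=0, bit12=1
Bits that are 0 among those (would change 0->1): 4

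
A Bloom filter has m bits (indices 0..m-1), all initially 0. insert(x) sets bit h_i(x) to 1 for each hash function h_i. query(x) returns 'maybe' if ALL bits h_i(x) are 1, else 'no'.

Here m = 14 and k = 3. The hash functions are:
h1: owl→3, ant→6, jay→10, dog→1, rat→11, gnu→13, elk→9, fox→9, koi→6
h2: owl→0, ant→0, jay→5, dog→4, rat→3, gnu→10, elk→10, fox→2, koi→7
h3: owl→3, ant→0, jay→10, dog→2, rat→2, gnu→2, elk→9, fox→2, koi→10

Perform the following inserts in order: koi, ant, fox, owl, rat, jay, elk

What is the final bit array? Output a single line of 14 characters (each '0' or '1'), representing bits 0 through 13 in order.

Answer: 10110111011100

Derivation:
Start: bits=00000000000000
After insert 'koi': sets bits 6 7 10 -> bits=00000011001000
After insert 'ant': sets bits 0 6 -> bits=10000011001000
After insert 'fox': sets bits 2 9 -> bits=10100011011000
After insert 'owl': sets bits 0 3 -> bits=10110011011000
After insert 'rat': sets bits 2 3 11 -> bits=10110011011100
After insert 'jay': sets bits 5 10 -> bits=10110111011100
After insert 'elk': sets bits 9 10 -> bits=10110111011100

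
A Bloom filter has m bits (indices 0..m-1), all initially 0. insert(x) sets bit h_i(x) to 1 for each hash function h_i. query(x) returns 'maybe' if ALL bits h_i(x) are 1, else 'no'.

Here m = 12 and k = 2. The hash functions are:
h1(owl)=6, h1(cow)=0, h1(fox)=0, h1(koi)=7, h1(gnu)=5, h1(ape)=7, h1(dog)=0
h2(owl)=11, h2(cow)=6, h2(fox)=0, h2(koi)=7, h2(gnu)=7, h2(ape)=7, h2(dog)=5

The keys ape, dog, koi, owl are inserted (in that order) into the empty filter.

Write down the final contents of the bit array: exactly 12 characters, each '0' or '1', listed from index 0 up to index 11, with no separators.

Start: bits=000000000000
After insert 'ape': sets bits 7 -> bits=000000010000
After insert 'dog': sets bits 0 5 -> bits=100001010000
After insert 'koi': sets bits 7 -> bits=100001010000
After insert 'owl': sets bits 6 11 -> bits=100001110001

Answer: 100001110001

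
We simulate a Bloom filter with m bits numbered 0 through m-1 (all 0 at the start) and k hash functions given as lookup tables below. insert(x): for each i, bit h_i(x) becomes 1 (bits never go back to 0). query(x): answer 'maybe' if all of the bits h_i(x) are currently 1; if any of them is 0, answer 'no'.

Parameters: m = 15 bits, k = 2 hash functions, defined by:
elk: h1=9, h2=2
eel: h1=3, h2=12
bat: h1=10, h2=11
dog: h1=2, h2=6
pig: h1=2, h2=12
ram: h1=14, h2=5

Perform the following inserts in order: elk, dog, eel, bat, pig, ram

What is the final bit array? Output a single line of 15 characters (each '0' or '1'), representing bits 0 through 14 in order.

Start: bits=000000000000000
After insert 'elk': sets bits 2 9 -> bits=001000000100000
After insert 'dog': sets bits 2 6 -> bits=001000100100000
After insert 'eel': sets bits 3 12 -> bits=001100100100100
After insert 'bat': sets bits 10 11 -> bits=001100100111100
After insert 'pig': sets bits 2 12 -> bits=001100100111100
After insert 'ram': sets bits 5 14 -> bits=001101100111101

Answer: 001101100111101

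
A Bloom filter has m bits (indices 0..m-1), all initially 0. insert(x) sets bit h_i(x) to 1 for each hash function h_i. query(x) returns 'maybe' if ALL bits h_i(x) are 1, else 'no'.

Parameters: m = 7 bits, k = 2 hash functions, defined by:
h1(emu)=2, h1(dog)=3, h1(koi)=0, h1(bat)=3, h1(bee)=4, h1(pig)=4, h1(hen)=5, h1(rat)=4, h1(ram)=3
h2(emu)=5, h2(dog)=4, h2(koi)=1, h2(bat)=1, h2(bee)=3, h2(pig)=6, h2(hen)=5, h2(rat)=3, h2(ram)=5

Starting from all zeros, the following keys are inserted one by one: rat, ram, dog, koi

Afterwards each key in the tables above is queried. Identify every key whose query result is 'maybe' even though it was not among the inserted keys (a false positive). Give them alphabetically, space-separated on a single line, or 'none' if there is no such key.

Answer: bat bee hen

Derivation:
Start: bits=0000000
After insert 'rat': sets bits 3 4 -> bits=0001100
After insert 'ram': sets bits 3 5 -> bits=0001110
After insert 'dog': sets bits 3 4 -> bits=0001110
After insert 'koi': sets bits 0 1 -> bits=1101110
Not inserted: bat bee emu hen pig — query each against bits=1101110:
query bat: checks bit1=1, bit3=1 (all 1) -> maybe => FALSE POSITIVE
query bee: checks bit3=1, bit4=1 (all 1) -> maybe => FALSE POSITIVE
query emu: checks bit2=0, bit5=1 (has a 0) -> no => not a false positive
query hen: checks bit5=1 (all 1) -> maybe => FALSE POSITIVE
query pig: checks bit4=1, bit6=0 (has a 0) -> no => not a false positive
False positives (alphabetical): bat bee hen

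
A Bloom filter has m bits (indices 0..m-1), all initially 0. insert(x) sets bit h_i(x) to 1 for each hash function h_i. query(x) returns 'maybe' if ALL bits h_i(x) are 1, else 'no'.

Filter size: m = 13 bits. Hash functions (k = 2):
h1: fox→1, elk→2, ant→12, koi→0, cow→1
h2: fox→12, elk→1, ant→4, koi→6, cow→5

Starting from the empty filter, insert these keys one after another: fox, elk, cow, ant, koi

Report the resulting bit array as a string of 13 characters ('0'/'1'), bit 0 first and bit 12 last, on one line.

Answer: 1110111000001

Derivation:
Start: bits=0000000000000
After insert 'fox': sets bits 1 12 -> bits=0100000000001
After insert 'elk': sets bits 1 2 -> bits=0110000000001
After insert 'cow': sets bits 1 5 -> bits=0110010000001
After insert 'ant': sets bits 4 12 -> bits=0110110000001
After insert 'koi': sets bits 0 6 -> bits=1110111000001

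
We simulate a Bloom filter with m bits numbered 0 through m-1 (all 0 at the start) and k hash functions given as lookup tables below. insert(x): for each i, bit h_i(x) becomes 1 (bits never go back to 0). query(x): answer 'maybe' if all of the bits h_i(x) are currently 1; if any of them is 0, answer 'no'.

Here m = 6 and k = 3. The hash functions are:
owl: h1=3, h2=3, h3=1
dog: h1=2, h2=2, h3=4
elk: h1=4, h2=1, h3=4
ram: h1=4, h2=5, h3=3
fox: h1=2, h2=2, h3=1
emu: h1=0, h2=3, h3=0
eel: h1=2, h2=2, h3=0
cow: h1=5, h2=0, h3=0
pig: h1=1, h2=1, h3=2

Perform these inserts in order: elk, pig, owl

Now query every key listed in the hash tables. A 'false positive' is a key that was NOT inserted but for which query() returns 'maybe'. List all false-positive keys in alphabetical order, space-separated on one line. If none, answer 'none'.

Start: bits=000000
After insert 'elk': sets bits 1 4 -> bits=010010
After insert 'pig': sets bits 1 2 -> bits=011010
After insert 'owl': sets bits 1 3 -> bits=011110
Not inserted: cow dog eel emu fox ram — query each against bits=011110:
query cow: checks bit0=0, bit5=0 (has a 0) -> no => not a false positive
query dog: checks bit2=1, bit4=1 (all 1) -> maybe => FALSE POSITIVE
query eel: checks bit0=0, bit2=1 (has a 0) -> no => not a false positive
query emu: checks bit0=0, bit3=1 (has a 0) -> no => not a false positive
query fox: checks bit1=1, bit2=1 (all 1) -> maybe => FALSE POSITIVE
query ram: checks bit3=1, bit4=1, bit5=0 (has a 0) -> no => not a false positive
False positives (alphabetical): dog fox

Answer: dog fox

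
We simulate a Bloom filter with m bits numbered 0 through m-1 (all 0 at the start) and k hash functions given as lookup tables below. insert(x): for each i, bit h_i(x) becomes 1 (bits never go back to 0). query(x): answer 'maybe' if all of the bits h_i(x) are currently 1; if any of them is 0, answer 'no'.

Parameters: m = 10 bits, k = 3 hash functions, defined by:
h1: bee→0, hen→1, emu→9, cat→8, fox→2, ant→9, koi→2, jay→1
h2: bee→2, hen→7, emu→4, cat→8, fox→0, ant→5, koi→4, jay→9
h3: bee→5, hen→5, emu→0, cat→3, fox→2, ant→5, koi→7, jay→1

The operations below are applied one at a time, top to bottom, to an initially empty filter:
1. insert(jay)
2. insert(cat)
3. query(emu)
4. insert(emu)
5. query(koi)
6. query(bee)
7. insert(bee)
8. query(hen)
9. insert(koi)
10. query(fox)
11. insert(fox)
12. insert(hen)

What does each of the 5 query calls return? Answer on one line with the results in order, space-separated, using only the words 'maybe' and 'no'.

Answer: no no no no maybe

Derivation:
Start: bits=0000000000
Op 1: insert jay -> sets bits 1 9 -> bits=0100000001
Op 2: insert cat -> sets bits 3 8 -> bits=0101000011
Op 3: query emu -> checks bit0=0, bit4=0, bit9=1 (has a 0) -> no
Op 4: insert emu -> sets bits 0 4 9 -> bits=1101100011
Op 5: query koi -> checks bit2=0, bit4=1, bit7=0 (has a 0) -> no
Op 6: query bee -> checks bit0=1, bit2=0, bit5=0 (has a 0) -> no
Op 7: insert bee -> sets bits 0 2 5 -> bits=1111110011
Op 8: query hen -> checks bit1=1, bit5=1, bit7=0 (has a 0) -> no
Op 9: insert koi -> sets bits 2 4 7 -> bits=1111110111
Op 10: query fox -> checks bit0=1, bit2=1 (all 1) -> maybe
Op 11: insert fox -> sets bits 0 2 -> bits=1111110111
Op 12: insert hen -> sets bits 1 5 7 -> bits=1111110111
Query results in order: no no no no maybe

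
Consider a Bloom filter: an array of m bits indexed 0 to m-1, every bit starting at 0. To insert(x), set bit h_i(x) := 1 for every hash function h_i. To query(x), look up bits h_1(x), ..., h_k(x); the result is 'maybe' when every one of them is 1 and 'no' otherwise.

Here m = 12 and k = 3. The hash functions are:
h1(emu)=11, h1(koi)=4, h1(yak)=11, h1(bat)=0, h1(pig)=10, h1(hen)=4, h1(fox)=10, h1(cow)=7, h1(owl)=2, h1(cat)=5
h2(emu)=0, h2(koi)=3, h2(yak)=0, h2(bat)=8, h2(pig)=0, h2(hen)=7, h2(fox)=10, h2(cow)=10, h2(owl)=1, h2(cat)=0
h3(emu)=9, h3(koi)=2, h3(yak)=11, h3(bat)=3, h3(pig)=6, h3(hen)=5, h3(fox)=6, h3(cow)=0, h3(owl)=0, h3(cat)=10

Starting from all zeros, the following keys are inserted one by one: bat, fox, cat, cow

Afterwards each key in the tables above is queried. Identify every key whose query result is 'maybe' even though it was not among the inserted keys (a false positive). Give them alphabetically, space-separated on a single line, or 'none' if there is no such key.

Start: bits=000000000000
After insert 'bat': sets bits 0 3 8 -> bits=100100001000
After insert 'fox': sets bits 6 10 -> bits=100100101010
After insert 'cat': sets bits 0 5 10 -> bits=100101101010
After insert 'cow': sets bits 0 7 10 -> bits=100101111010
Not inserted: emu hen koi owl pig yak — query each against bits=100101111010:
query emu: checks bit0=1, bit9=0, bit11=0 (has a 0) -> no => not a false positive
query hen: checks bit4=0, bit5=1, bit7=1 (has a 0) -> no => not a false positive
query koi: checks bit2=0, bit3=1, bit4=0 (has a 0) -> no => not a false positive
query owl: checks bit0=1, bit1=0, bit2=0 (has a 0) -> no => not a false positive
query pig: checks bit0=1, bit6=1, bit10=1 (all 1) -> maybe => FALSE POSITIVE
query yak: checks bit0=1, bit11=0 (has a 0) -> no => not a false positive
False positives (alphabetical): pig

Answer: pig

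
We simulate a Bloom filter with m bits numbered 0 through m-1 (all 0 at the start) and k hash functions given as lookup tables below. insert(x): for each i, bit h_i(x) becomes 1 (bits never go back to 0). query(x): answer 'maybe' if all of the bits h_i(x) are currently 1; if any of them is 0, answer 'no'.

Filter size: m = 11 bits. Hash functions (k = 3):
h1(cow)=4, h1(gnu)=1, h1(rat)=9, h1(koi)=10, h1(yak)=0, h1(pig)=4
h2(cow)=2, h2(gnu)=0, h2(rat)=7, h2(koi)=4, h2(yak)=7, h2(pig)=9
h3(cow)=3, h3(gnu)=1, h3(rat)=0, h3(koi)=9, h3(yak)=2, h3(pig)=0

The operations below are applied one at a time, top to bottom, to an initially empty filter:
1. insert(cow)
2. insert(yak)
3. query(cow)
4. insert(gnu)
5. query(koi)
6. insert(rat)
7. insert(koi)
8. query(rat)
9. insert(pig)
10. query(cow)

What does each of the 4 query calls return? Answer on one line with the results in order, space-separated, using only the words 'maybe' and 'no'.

Start: bits=00000000000
Op 1: insert cow -> sets bits 2 3 4 -> bits=00111000000
Op 2: insert yak -> sets bits 0 2 7 -> bits=10111001000
Op 3: query cow -> checks bit2=1, bit3=1, bit4=1 (all 1) -> maybe
Op 4: insert gnu -> sets bits 0 1 -> bits=11111001000
Op 5: query koi -> checks bit4=1, bit9=0, bit10=0 (has a 0) -> no
Op 6: insert rat -> sets bits 0 7 9 -> bits=11111001010
Op 7: insert koi -> sets bits 4 9 10 -> bits=11111001011
Op 8: query rat -> checks bit0=1, bit7=1, bit9=1 (all 1) -> maybe
Op 9: insert pig -> sets bits 0 4 9 -> bits=11111001011
Op 10: query cow -> checks bit2=1, bit3=1, bit4=1 (all 1) -> maybe
Query results in order: maybe no maybe maybe

Answer: maybe no maybe maybe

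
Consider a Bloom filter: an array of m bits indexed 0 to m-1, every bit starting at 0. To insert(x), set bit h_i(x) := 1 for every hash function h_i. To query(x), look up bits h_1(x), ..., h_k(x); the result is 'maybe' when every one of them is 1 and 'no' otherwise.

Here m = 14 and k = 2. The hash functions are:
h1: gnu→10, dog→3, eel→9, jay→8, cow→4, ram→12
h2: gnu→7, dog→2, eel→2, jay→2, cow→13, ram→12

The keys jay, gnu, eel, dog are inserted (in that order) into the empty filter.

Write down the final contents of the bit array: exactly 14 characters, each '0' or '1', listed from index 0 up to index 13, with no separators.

Answer: 00110001111000

Derivation:
Start: bits=00000000000000
After insert 'jay': sets bits 2 8 -> bits=00100000100000
After insert 'gnu': sets bits 7 10 -> bits=00100001101000
After insert 'eel': sets bits 2 9 -> bits=00100001111000
After insert 'dog': sets bits 2 3 -> bits=00110001111000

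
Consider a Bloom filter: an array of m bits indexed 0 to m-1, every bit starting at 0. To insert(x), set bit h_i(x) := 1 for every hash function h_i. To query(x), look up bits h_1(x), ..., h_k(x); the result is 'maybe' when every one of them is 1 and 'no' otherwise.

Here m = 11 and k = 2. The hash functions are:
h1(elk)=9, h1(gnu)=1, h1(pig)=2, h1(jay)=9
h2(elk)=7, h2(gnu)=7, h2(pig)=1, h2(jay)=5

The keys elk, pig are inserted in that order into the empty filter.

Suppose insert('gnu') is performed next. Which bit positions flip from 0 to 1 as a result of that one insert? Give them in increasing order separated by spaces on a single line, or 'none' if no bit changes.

Answer: none

Derivation:
Start: bits=00000000000
After insert 'elk': sets bits 7 9 -> bits=00000001010
After insert 'pig': sets bits 1 2 -> bits=01100001010
insert 'gnu' would touch bits 1 7; currently bit1=1, bit7=1
Bits that are 0 among those (would change 0->1): none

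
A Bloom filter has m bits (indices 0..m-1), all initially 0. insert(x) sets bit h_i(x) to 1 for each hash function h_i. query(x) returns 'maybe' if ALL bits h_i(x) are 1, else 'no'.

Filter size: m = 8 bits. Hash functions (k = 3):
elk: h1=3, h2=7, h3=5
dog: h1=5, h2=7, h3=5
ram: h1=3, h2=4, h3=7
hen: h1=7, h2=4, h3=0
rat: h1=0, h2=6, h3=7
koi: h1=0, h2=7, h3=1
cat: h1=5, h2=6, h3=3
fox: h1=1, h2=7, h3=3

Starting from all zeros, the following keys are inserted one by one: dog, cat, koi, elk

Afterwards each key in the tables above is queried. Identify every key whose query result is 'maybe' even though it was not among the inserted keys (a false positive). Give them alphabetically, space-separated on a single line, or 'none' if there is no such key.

Answer: fox rat

Derivation:
Start: bits=00000000
After insert 'dog': sets bits 5 7 -> bits=00000101
After insert 'cat': sets bits 3 5 6 -> bits=00010111
After insert 'koi': sets bits 0 1 7 -> bits=11010111
After insert 'elk': sets bits 3 5 7 -> bits=11010111
Not inserted: fox hen ram rat — query each against bits=11010111:
query fox: checks bit1=1, bit3=1, bit7=1 (all 1) -> maybe => FALSE POSITIVE
query hen: checks bit0=1, bit4=0, bit7=1 (has a 0) -> no => not a false positive
query ram: checks bit3=1, bit4=0, bit7=1 (has a 0) -> no => not a false positive
query rat: checks bit0=1, bit6=1, bit7=1 (all 1) -> maybe => FALSE POSITIVE
False positives (alphabetical): fox rat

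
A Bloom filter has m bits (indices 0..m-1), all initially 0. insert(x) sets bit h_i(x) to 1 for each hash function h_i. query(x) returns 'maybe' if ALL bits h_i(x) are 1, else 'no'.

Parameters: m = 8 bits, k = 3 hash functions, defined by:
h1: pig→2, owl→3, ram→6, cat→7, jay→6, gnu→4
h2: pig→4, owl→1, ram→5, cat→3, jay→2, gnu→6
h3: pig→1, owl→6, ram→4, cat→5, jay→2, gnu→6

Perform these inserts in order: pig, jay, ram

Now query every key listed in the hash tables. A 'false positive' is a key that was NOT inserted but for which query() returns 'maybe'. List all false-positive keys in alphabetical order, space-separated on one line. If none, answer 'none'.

Start: bits=00000000
After insert 'pig': sets bits 1 2 4 -> bits=01101000
After insert 'jay': sets bits 2 6 -> bits=01101010
After insert 'ram': sets bits 4 5 6 -> bits=01101110
Not inserted: cat gnu owl — query each against bits=01101110:
query cat: checks bit3=0, bit5=1, bit7=0 (has a 0) -> no => not a false positive
query gnu: checks bit4=1, bit6=1 (all 1) -> maybe => FALSE POSITIVE
query owl: checks bit1=1, bit3=0, bit6=1 (has a 0) -> no => not a false positive
False positives (alphabetical): gnu

Answer: gnu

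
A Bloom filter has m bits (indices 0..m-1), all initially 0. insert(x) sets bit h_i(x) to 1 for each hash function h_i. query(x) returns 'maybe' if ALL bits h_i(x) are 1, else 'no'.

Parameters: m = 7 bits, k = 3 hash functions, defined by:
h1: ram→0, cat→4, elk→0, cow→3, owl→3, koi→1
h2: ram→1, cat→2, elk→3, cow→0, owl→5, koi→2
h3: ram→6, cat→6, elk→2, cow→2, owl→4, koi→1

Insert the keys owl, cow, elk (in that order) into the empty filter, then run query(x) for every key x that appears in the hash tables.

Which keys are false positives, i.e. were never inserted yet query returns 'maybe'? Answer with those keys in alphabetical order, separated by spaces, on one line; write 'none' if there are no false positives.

Answer: none

Derivation:
Start: bits=0000000
After insert 'owl': sets bits 3 4 5 -> bits=0001110
After insert 'cow': sets bits 0 2 3 -> bits=1011110
After insert 'elk': sets bits 0 2 3 -> bits=1011110
Not inserted: cat koi ram — query each against bits=1011110:
query cat: checks bit2=1, bit4=1, bit6=0 (has a 0) -> no => not a false positive
query koi: checks bit1=0, bit2=1 (has a 0) -> no => not a false positive
query ram: checks bit0=1, bit1=0, bit6=0 (has a 0) -> no => not a false positive
False positives (alphabetical): none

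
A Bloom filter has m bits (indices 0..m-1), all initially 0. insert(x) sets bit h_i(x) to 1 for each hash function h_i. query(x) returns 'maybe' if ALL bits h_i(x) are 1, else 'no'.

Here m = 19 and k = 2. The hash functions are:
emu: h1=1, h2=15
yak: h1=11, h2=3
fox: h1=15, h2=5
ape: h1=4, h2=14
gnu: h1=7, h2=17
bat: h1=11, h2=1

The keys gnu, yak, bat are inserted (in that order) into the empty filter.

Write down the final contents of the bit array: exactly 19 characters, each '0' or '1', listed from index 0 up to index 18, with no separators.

Answer: 0101000100010000010

Derivation:
Start: bits=0000000000000000000
After insert 'gnu': sets bits 7 17 -> bits=0000000100000000010
After insert 'yak': sets bits 3 11 -> bits=0001000100010000010
After insert 'bat': sets bits 1 11 -> bits=0101000100010000010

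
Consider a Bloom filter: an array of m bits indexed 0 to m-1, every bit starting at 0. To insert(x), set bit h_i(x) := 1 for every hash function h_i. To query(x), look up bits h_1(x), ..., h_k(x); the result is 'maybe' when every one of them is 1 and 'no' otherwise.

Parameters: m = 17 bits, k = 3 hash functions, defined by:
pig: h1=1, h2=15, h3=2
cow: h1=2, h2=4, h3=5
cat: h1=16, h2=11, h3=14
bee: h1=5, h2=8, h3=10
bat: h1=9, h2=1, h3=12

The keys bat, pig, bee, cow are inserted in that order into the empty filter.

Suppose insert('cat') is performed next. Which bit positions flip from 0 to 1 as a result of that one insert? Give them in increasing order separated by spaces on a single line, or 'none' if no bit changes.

Answer: 11 14 16

Derivation:
Start: bits=00000000000000000
After insert 'bat': sets bits 1 9 12 -> bits=01000000010010000
After insert 'pig': sets bits 1 2 15 -> bits=01100000010010010
After insert 'bee': sets bits 5 8 10 -> bits=01100100111010010
After insert 'cow': sets bits 2 4 5 -> bits=01101100111010010
insert 'cat' would touch bits 11 14 16; currently bit11=0, bit14=0, bit16=0
Bits that are 0 among those (would change 0->1): 11 14 16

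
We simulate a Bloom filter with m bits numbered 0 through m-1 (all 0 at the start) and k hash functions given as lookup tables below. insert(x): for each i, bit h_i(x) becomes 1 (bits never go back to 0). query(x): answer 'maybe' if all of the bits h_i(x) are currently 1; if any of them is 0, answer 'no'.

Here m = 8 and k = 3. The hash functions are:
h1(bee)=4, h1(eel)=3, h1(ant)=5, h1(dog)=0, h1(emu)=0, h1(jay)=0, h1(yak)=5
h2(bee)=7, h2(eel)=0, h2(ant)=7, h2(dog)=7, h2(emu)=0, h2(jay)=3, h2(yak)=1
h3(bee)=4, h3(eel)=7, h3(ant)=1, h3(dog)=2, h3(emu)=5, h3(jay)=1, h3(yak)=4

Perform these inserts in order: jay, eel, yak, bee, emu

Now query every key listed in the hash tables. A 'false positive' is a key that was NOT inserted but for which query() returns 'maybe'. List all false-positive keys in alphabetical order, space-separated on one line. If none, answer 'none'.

Start: bits=00000000
After insert 'jay': sets bits 0 1 3 -> bits=11010000
After insert 'eel': sets bits 0 3 7 -> bits=11010001
After insert 'yak': sets bits 1 4 5 -> bits=11011101
After insert 'bee': sets bits 4 7 -> bits=11011101
After insert 'emu': sets bits 0 5 -> bits=11011101
Not inserted: ant dog — query each against bits=11011101:
query ant: checks bit1=1, bit5=1, bit7=1 (all 1) -> maybe => FALSE POSITIVE
query dog: checks bit0=1, bit2=0, bit7=1 (has a 0) -> no => not a false positive
False positives (alphabetical): ant

Answer: ant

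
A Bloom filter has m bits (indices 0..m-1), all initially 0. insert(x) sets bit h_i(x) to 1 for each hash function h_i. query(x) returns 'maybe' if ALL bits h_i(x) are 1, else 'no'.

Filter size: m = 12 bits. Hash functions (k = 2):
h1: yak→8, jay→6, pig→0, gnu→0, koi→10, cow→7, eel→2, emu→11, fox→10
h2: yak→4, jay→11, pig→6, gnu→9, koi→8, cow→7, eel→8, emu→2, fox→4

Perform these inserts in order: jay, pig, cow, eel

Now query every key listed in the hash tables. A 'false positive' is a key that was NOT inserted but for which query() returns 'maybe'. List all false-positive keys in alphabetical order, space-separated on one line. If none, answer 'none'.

Start: bits=000000000000
After insert 'jay': sets bits 6 11 -> bits=000000100001
After insert 'pig': sets bits 0 6 -> bits=100000100001
After insert 'cow': sets bits 7 -> bits=100000110001
After insert 'eel': sets bits 2 8 -> bits=101000111001
Not inserted: emu fox gnu koi yak — query each against bits=101000111001:
query emu: checks bit2=1, bit11=1 (all 1) -> maybe => FALSE POSITIVE
query fox: checks bit4=0, bit10=0 (has a 0) -> no => not a false positive
query gnu: checks bit0=1, bit9=0 (has a 0) -> no => not a false positive
query koi: checks bit8=1, bit10=0 (has a 0) -> no => not a false positive
query yak: checks bit4=0, bit8=1 (has a 0) -> no => not a false positive
False positives (alphabetical): emu

Answer: emu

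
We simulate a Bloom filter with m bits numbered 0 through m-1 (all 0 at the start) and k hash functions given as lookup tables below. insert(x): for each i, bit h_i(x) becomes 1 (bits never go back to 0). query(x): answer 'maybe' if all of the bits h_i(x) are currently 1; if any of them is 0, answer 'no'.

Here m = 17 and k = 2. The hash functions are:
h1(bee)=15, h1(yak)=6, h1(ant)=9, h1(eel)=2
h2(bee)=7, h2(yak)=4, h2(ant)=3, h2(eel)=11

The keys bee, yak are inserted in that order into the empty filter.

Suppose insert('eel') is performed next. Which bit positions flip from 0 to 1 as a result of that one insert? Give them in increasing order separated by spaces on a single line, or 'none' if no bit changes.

Start: bits=00000000000000000
After insert 'bee': sets bits 7 15 -> bits=00000001000000010
After insert 'yak': sets bits 4 6 -> bits=00001011000000010
insert 'eel' would touch bits 2 11; currently bit2=0, bit11=0
Bits that are 0 among those (would change 0->1): 2 11

Answer: 2 11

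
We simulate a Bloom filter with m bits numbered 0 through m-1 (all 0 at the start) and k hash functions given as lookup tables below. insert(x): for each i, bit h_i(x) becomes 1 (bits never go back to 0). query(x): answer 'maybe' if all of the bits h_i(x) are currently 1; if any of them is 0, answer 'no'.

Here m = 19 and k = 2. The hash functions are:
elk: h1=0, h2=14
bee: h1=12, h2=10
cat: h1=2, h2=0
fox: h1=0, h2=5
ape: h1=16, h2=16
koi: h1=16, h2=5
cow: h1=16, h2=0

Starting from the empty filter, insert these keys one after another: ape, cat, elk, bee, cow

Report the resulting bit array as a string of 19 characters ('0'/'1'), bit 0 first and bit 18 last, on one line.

Answer: 1010000000101010100

Derivation:
Start: bits=0000000000000000000
After insert 'ape': sets bits 16 -> bits=0000000000000000100
After insert 'cat': sets bits 0 2 -> bits=1010000000000000100
After insert 'elk': sets bits 0 14 -> bits=1010000000000010100
After insert 'bee': sets bits 10 12 -> bits=1010000000101010100
After insert 'cow': sets bits 0 16 -> bits=1010000000101010100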